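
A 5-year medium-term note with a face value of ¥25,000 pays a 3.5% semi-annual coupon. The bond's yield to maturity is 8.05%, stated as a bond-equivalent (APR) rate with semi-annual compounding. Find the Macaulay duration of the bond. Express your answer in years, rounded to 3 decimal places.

4.581 years

Periodic yield y = 0.04025. Discount each cash flow and weight by its period:
  t   CF        PV=CF/(1+0.04025)^t    t·PV
  1       437.50       420.5720       420.5720
  2       437.50       404.2989       808.5979
  3       437.50       388.6556     1,165.9667
  4       437.50       373.6175     1,494.4698
  5       437.50       359.1612     1,795.8061
  6       437.50       345.2643     2,071.5860
  7       437.50       331.9051     2,323.3360
  8       437.50       319.0629     2,552.5029
  9       437.50       306.7175     2,760.4574
  10   25,437.50    17,143.4088   171,434.0882
  Σ                 20,392.6638   186,827.3830
Price P = Σ PV = 20,392.6638.
Macaulay duration = Σ(t·PV) / P = 186,827.3830 / 20,392.6638 = 9.16150 half-year periods.
In years: 9.16150 / 2 = 4.58075 years.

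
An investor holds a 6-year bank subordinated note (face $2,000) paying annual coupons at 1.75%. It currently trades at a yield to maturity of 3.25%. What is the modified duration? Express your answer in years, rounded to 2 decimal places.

5.55 years

Periodic yield y = 0.0325. First find Macaulay duration:
  t   CF        PV=CF/(1+0.0325)^t    t·PV
  1        35.00        33.8983        33.8983
  2        35.00        32.8313        65.6626
  3        35.00        31.7979        95.3936
  4        35.00        30.7970       123.1878
  5        35.00        29.8276       149.1378
  6     2,035.00     1,679.6703    10,078.0220
  Σ                  1,838.8223    10,545.3021
P = 1,838.8223; Macaulay duration = 10,545.3021 / 1,838.8223 = 5.73481 years.
Modified duration = D_Mac / (1 + y) = 5.73481 / 1.0325 = 5.55430 years.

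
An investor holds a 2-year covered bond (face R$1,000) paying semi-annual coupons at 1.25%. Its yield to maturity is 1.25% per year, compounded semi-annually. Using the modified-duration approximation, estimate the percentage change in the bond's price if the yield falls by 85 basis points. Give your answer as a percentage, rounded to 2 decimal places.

+1.67%

Periodic yield y = 0.00625. Modified duration first:
  t   CF        PV=CF/(1+0.00625)^t    t·PV
  1         6.25         6.2112         6.2112
  2         6.25         6.1726        12.3452
  3         6.25         6.1343        18.4028
  4     1,006.25       981.4820     3,925.9278
  Σ                  1,000.0000     3,962.8870
P = 1,000.0000; D_Mac = 3.96289 half-year periods = 1.98144 yrs; D_mod = 1.98144/(1+0.00625) = 1.96914 yrs.
ΔP/P ≈ -D_mod · Δy = -1.96914 × (-0.0085) = +0.016738 = +1.6738%.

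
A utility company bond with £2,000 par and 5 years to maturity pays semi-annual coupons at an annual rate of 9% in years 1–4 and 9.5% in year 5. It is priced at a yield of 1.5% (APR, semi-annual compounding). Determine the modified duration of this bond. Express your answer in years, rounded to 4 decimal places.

4.2453 years

Periodic yield y = 0.0075. First find Macaulay duration:
  t   CF        PV=CF/(1+0.0075)^t    t·PV
  1        90.00        89.3300        89.3300
  2        90.00        88.6650       177.3301
  3        90.00        88.0050       264.0150
  4        90.00        87.3499       349.3995
  5        90.00        86.6996       433.4981
  6        90.00        86.0542       516.3253
  7        90.00        85.4136       597.8953
  8        90.00        84.7778       678.2223
  9        95.00        88.8215       799.3935
  10    2,095.00     1,944.1666    19,441.6661
  Σ                  2,729.2833    23,347.0753
P = 2,729.2833; Macaulay duration = 23,347.0753 / 2,729.2833 = 8.55429 half-year periods = 4.27714 years.
Modified duration = D_Mac / (1 + y) = 4.27714 / 1.0075 = 4.24530 years.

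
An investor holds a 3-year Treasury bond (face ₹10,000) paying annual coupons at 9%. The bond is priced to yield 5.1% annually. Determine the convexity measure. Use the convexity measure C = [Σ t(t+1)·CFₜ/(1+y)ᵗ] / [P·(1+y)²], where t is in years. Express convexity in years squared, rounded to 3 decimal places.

With y = 0.051:
  t   CF        PV=CF/(1+0.051)^t    t·PV        t(t+1)·PV
  1       900.00       856.3273       856.3273       1,712.6546
  2       900.00       814.7738     1,629.5477       4,888.6430
  3    10,900.00     9,388.9786    28,166.9358     112,667.7434
  Σ                 11,060.0798    30,652.8108     119,269.0410
P = 11,060.0798.
Convexity = Σ t(t+1)·PV / [P·(1+y)²] = 119,269.0410 / (11,060.0798 × 1.104601) = 9.76257.

9.763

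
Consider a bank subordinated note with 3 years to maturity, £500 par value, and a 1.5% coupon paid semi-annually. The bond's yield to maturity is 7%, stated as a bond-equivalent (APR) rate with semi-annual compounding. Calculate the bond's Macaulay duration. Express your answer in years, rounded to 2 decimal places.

2.94 years

Periodic yield y = 0.035. Discount each cash flow and weight by its period:
  t   CF        PV=CF/(1+0.035)^t    t·PV
  1         3.75         3.6232         3.6232
  2         3.75         3.5007         7.0013
  3         3.75         3.3823        10.1469
  4         3.75         3.2679        13.0716
  5         3.75         3.1574        15.7870
  6       503.75       409.8009     2,458.8057
  Σ                    426.7324     2,508.4357
Price P = Σ PV = 426.7324.
Macaulay duration = Σ(t·PV) / P = 2,508.4357 / 426.7324 = 5.87824 half-year periods.
In years: 5.87824 / 2 = 2.93912 years.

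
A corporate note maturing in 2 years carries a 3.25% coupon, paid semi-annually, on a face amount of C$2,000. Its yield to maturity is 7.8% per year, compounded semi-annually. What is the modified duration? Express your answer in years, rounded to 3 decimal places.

1.877 years

Periodic yield y = 0.039. First find Macaulay duration:
  t   CF        PV=CF/(1+0.039)^t    t·PV
  1        32.50        31.2801        31.2801
  2        32.50        30.1059        60.2119
  3        32.50        28.9759        86.9277
  4     2,032.50     1,744.0879     6,976.3515
  Σ                  1,834.4498     7,154.7711
P = 1,834.4498; Macaulay duration = 7,154.7711 / 1,834.4498 = 3.90023 half-year periods = 1.95011 years.
Modified duration = D_Mac / (1 + y) = 1.95011 / 1.039 = 1.87691 years.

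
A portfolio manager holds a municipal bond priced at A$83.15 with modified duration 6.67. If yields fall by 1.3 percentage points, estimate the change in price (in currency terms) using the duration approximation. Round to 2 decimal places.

Duration approximation: ΔP/P ≈ -D_mod · Δy = -6.67 × (-0.013) = +0.086710.
ΔP ≈ 83.15 × (+0.086710) = +7.2099365.

+A$7.21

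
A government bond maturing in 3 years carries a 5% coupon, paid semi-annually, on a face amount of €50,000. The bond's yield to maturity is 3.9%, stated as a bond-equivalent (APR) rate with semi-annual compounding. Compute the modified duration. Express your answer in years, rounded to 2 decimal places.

Periodic yield y = 0.0195. First find Macaulay duration:
  t   CF        PV=CF/(1+0.0195)^t    t·PV
  1     1,250.00     1,226.0912     1,226.0912
  2     1,250.00     1,202.6397     2,405.2795
  3     1,250.00     1,179.6368     3,538.9105
  4     1,250.00     1,157.0739     4,628.2955
  5     1,250.00     1,134.9425     5,674.7125
  6    51,250.00    45,642.6119   273,855.6714
  Σ                 51,542.9961   291,328.9607
P = 51,542.9961; Macaulay duration = 291,328.9607 / 51,542.9961 = 5.65215 half-year periods = 2.82608 years.
Modified duration = D_Mac / (1 + y) = 2.82608 / 1.0195 = 2.77202 years.

2.77 years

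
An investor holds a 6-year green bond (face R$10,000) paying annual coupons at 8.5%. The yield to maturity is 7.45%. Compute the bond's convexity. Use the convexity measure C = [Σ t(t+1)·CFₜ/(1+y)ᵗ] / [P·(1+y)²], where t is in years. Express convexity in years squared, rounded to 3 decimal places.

28.136

With y = 0.0745:
  t   CF        PV=CF/(1+0.0745)^t    t·PV        t(t+1)·PV
  1       850.00       791.0656       791.0656       1,582.1312
  2       850.00       736.2174     1,472.4348       4,417.3045
  3       850.00       685.1721     2,055.5163       8,222.0651
  4       850.00       637.6660     2,550.6639      12,753.3196
  5       850.00       593.4537     2,967.2684      17,803.6104
  6    10,850.00     7,050.0341    42,300.2048     296,101.4333
  Σ                 10,493.6089    52,137.1538     340,879.8641
P = 10,493.6089.
Convexity = Σ t(t+1)·PV / [P·(1+y)²] = 340,879.8641 / (10,493.6089 × 1.154550) = 28.13608.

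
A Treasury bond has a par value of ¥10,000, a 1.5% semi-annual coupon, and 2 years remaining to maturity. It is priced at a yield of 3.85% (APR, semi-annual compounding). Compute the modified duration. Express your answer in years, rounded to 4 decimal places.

Periodic yield y = 0.01925. First find Macaulay duration:
  t   CF        PV=CF/(1+0.01925)^t    t·PV
  1        75.00        73.5835        73.5835
  2        75.00        72.1938       144.3876
  3        75.00        70.8303       212.4909
  4    10,075.00     9,335.1688    37,340.6751
  Σ                  9,551.7764    37,771.1371
P = 9,551.7764; Macaulay duration = 37,771.1371 / 9,551.7764 = 3.95436 half-year periods = 1.97718 years.
Modified duration = D_Mac / (1 + y) = 1.97718 / 1.01925 = 1.93984 years.

1.9398 years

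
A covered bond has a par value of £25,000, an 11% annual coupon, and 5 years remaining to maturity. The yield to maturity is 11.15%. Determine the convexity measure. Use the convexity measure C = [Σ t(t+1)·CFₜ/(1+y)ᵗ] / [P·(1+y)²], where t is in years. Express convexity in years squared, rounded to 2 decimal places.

18.53

With y = 0.1115:
  t   CF        PV=CF/(1+0.1115)^t    t·PV        t(t+1)·PV
  1     2,750.00     2,474.1341     2,474.1341       4,948.2681
  2     2,750.00     2,225.9416     4,451.8831      13,355.6494
  3     2,750.00     2,002.6465     6,007.9395      24,031.7578
  4     2,750.00     1,801.7512     7,207.0049      36,035.0245
  5    27,750.00    16,357.4519    81,787.2596     490,723.5574
  Σ                 24,861.9252   101,928.2211     569,094.2572
P = 24,861.9252.
Convexity = Σ t(t+1)·PV / [P·(1+y)²] = 569,094.2572 / (24,861.9252 × 1.235432) = 18.52808.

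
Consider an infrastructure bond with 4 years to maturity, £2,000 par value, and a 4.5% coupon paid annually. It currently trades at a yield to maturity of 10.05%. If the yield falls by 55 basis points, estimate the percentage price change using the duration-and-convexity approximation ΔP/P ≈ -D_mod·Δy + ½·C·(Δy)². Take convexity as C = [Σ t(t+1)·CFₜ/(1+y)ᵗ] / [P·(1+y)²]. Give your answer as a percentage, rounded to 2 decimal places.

With y = 0.1005:
  t   CF        PV=CF/(1+0.1005)^t    t·PV        t(t+1)·PV
  1        90.00        81.7810        81.7810         163.5620
  2        90.00        74.3126       148.6252         445.8756
  3        90.00        67.5262       202.5786         810.3145
  4     2,090.00     1,424.9056     5,699.6225      28,498.1123
  Σ                  1,648.5254     6,132.6073      29,917.8644
P = 1,648.5254; D_Mac = 3.72006 yrs; D_mod = 3.38033 yrs; C = 14.98493.
Duration effect: -3.38033 × (-0.0055) = +0.018592
Convexity effect: 0.5 × 14.98493 × (-0.0055)² = +0.0002266
ΔP/P ≈ +0.018592 + 0.0002266 = +0.018818 = +1.8818%.

+1.88%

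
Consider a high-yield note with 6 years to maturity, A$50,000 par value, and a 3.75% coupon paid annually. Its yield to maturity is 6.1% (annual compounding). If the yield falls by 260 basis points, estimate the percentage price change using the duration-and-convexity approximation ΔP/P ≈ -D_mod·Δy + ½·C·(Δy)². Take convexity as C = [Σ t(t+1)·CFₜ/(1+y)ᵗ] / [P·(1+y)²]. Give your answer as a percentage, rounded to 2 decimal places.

With y = 0.061:
  t   CF        PV=CF/(1+0.061)^t    t·PV        t(t+1)·PV
  1     1,875.00     1,767.2008     1,767.2008       3,534.4015
  2     1,875.00     1,665.5992     3,331.1984       9,993.5952
  3     1,875.00     1,569.8390     4,709.5171      18,838.0683
  4     1,875.00     1,479.5844     5,918.3375      29,591.6875
  5     1,875.00     1,394.5187     6,972.5937      41,835.5620
  6    51,875.00    36,363.5108   218,181.0647   1,527,267.4528
  Σ                 44,240.2529   240,879.9121   1,631,060.7672
P = 44,240.2529; D_Mac = 5.44481 yrs; D_mod = 5.13177 yrs; C = 32.75079.
Duration effect: -5.13177 × (-0.026) = +0.133426
Convexity effect: 0.5 × 32.75079 × (-0.026)² = +0.0110698
ΔP/P ≈ +0.133426 + 0.0110698 = +0.144496 = +14.4496%.

+14.45%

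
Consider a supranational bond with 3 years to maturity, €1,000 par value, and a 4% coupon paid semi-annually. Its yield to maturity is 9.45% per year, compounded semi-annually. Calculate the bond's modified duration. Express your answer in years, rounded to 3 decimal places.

2.715 years

Periodic yield y = 0.04725. First find Macaulay duration:
  t   CF        PV=CF/(1+0.04725)^t    t·PV
  1        20.00        19.0976        19.0976
  2        20.00        18.2360        36.4720
  3        20.00        17.4132        52.2396
  4        20.00        16.6276        66.5102
  5        20.00        15.8774        79.3868
  6     1,020.00       773.2109     4,639.2653
  Σ                    860.4626     4,892.9716
P = 860.4626; Macaulay duration = 4,892.9716 / 860.4626 = 5.68644 half-year periods = 2.84322 years.
Modified duration = D_Mac / (1 + y) = 2.84322 / 1.04725 = 2.71494 years.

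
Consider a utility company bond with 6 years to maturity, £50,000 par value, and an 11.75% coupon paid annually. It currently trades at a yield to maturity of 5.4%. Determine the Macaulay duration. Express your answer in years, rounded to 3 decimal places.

Periodic yield y = 0.054. Discount each cash flow and weight by its year:
  t   CF        PV=CF/(1+0.054)^t    t·PV
  1     5,875.00     5,574.0038     5,574.0038
  2     5,875.00     5,288.4286    10,576.8573
  3     5,875.00     5,017.4845    15,052.4535
  4     5,875.00     4,760.4217    19,041.6869
  5     5,875.00     4,516.5291    22,582.6457
  6    55,875.00    40,754.3406   244,526.0437
  Σ                 65,911.2084   317,353.6908
Price P = Σ PV = 65,911.2084.
Macaulay duration = Σ(t·PV) / P = 317,353.6908 / 65,911.2084 = 4.81487 years.

4.815 years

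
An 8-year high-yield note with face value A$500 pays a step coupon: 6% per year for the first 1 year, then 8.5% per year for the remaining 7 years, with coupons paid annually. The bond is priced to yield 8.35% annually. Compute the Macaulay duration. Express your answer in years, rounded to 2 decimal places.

Periodic yield y = 0.0835. Discount each cash flow and weight by its year:
  t   CF        PV=CF/(1+0.0835)^t    t·PV
  1        30.00        27.6880        27.6880
  2        42.50        36.2019        72.4038
  3        42.50        33.4120       100.2359
  4        42.50        30.8371       123.3483
  5        42.50        28.4606       142.3031
  6        42.50        26.2673       157.6038
  7        42.50        24.2430       169.7011
  8       542.50       285.6067     2,284.8537
  Σ                    492.7166     3,078.1378
Price P = Σ PV = 492.7166.
Macaulay duration = Σ(t·PV) / P = 3,078.1378 / 492.7166 = 6.24728 years.

6.25 years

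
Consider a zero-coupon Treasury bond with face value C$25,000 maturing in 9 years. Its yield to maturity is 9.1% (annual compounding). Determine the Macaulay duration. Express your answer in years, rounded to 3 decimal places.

A zero-coupon bond has a single cash flow at maturity, so its Macaulay duration equals its maturity: 9 years.

9.000 years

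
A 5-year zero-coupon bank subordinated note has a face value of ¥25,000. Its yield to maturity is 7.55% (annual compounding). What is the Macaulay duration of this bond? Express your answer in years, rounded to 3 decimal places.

5.000 years

A zero-coupon bond has a single cash flow at maturity, so its Macaulay duration equals its maturity: 5 years.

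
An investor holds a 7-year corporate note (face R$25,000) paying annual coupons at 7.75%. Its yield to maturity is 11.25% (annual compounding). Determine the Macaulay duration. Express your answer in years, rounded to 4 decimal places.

5.5177 years

Periodic yield y = 0.1125. Discount each cash flow and weight by its year:
  t   CF        PV=CF/(1+0.1125)^t    t·PV
  1     1,937.50     1,741.5730     1,741.5730
  2     1,937.50     1,565.4589     3,130.9178
  3     1,937.50     1,407.1541     4,221.4622
  4     1,937.50     1,264.8576     5,059.4304
  5     1,937.50     1,136.9506     5,684.7532
  6     1,937.50     1,021.9781     6,131.8687
  7    26,937.50    12,771.9482    89,403.6377
  Σ                 20,909.9206   115,373.6430
Price P = Σ PV = 20,909.9206.
Macaulay duration = Σ(t·PV) / P = 115,373.6430 / 20,909.9206 = 5.51765 years.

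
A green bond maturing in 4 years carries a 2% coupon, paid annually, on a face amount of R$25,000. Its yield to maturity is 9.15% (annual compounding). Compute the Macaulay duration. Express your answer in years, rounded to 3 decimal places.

3.865 years

Periodic yield y = 0.0915. Discount each cash flow and weight by its year:
  t   CF        PV=CF/(1+0.0915)^t    t·PV
  1       500.00       458.0852       458.0852
  2       500.00       419.6841       839.3682
  3       500.00       384.5022     1,153.5065
  4    25,500.00    17,965.7445    71,862.9782
  Σ                 19,228.0160    74,313.9381
Price P = Σ PV = 19,228.0160.
Macaulay duration = Σ(t·PV) / P = 74,313.9381 / 19,228.0160 = 3.86488 years.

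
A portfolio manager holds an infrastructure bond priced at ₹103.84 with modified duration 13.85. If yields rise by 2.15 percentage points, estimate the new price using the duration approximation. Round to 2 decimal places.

Duration approximation: ΔP/P ≈ -D_mod · Δy = -13.85 × (+0.0215) = -0.297775.
New price ≈ 103.84 × (1 - 0.297775) = 72.919044.

₹72.92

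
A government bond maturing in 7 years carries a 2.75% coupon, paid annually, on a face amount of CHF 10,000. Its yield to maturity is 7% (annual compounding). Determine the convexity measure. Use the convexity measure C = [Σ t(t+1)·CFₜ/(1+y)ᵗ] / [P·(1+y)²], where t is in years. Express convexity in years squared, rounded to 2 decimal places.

With y = 0.07:
  t   CF        PV=CF/(1+0.07)^t    t·PV        t(t+1)·PV
  1       275.00       257.0093       257.0093         514.0187
  2       275.00       240.1957       480.3913       1,441.1739
  3       275.00       224.4819       673.4457       2,693.7830
  4       275.00       209.7962       839.1847       4,195.9237
  5       275.00       196.0712       980.3560       5,882.1360
  6       275.00       183.2441     1,099.4647       7,696.2527
  7    10,275.00     6,398.7536    44,791.2752     358,330.2015
  Σ                  7,709.5520    49,121.1270     380,753.4894
P = 7,709.5520.
Convexity = Σ t(t+1)·PV / [P·(1+y)²] = 380,753.4894 / (7,709.5520 × 1.144900) = 43.13673.

43.14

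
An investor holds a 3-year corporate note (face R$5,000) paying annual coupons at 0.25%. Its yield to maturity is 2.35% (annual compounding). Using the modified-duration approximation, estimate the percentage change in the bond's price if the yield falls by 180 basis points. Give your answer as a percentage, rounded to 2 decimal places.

+5.26%

Periodic yield y = 0.0235. Modified duration first:
  t   CF        PV=CF/(1+0.0235)^t    t·PV
  1        12.50        12.2130        12.2130
  2        12.50        11.9326        23.8652
  3     5,012.50     4,675.0994    14,025.2981
  Σ                  4,699.2449    14,061.3762
P = 4,699.2449; D_Mac = 2.99226 yrs; D_mod = 2.99226/(1+0.0235) = 2.92356 yrs.
ΔP/P ≈ -D_mod · Δy = -2.92356 × (-0.018) = +0.052624 = +5.2624%.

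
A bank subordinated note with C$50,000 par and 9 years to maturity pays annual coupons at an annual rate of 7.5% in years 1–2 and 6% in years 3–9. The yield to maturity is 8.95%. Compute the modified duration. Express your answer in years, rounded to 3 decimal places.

6.267 years

Periodic yield y = 0.0895. First find Macaulay duration:
  t   CF        PV=CF/(1+0.0895)^t    t·PV
  1     3,750.00     3,441.9458     3,441.9458
  2     3,750.00     3,159.1977     6,318.3953
  3     3,000.00     2,319.7413     6,959.2238
  4     3,000.00     2,129.1797     8,516.7188
  5     3,000.00     1,954.2723     9,771.3616
  6     3,000.00     1,793.7332    10,762.3992
  7     3,000.00     1,646.3820    11,524.6741
  8     3,000.00     1,511.1354    12,089.0832
  9    53,000.00    24,503.6487   220,532.8387
  Σ                 42,459.2362   289,916.6406
P = 42,459.2362; Macaulay duration = 289,916.6406 / 42,459.2362 = 6.82812 years.
Modified duration = D_Mac / (1 + y) = 6.82812 / 1.0895 = 6.26720 years.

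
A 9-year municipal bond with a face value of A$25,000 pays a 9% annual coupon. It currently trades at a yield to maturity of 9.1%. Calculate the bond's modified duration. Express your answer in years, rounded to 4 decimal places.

Periodic yield y = 0.091. First find Macaulay duration:
  t   CF        PV=CF/(1+0.091)^t    t·PV
  1     2,250.00     2,062.3281     2,062.3281
  2     2,250.00     1,890.3099     3,780.6199
  3     2,250.00     1,732.6397     5,197.9192
  4     2,250.00     1,588.1207     6,352.4829
  5     2,250.00     1,455.6560     7,278.2802
  6     2,250.00     1,334.2402     8,005.4411
  7     2,250.00     1,222.9516     8,560.6611
  8     2,250.00     1,120.9455     8,967.5643
  9    27,250.00    12,443.5344   111,991.8092
  Σ                 24,850.7262   162,197.1060
P = 24,850.7262; Macaulay duration = 162,197.1060 / 24,850.7262 = 6.52686 years.
Modified duration = D_Mac / (1 + y) = 6.52686 / 1.091 = 5.98245 years.

5.9825 years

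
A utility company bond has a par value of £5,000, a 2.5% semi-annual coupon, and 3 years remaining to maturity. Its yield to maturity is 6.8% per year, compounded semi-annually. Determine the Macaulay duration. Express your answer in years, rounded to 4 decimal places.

2.9019 years

Periodic yield y = 0.034. Discount each cash flow and weight by its period:
  t   CF        PV=CF/(1+0.034)^t    t·PV
  1        62.50        60.4449        60.4449
  2        62.50        58.4573       116.9147
  3        62.50        56.5351       169.6054
  4        62.50        54.6761       218.7046
  5        62.50        52.8783       264.3914
  6     5,062.50     4,142.3024    24,853.8146
  Σ                  4,425.2942    25,683.8755
Price P = Σ PV = 4,425.2942.
Macaulay duration = Σ(t·PV) / P = 25,683.8755 / 4,425.2942 = 5.80388 half-year periods.
In years: 5.80388 / 2 = 2.90194 years.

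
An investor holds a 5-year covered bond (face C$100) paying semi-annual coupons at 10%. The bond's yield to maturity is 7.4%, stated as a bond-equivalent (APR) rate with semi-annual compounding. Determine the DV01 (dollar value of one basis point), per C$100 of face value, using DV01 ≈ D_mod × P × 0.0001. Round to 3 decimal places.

Periodic yield y = 0.037.
  t   CF        PV=CF/(1+0.037)^t    t·PV
  1         5.00         4.8216         4.8216
  2         5.00         4.6496         9.2991
  3         5.00         4.4837        13.4510
  4         5.00         4.3237        17.2948
  5         5.00         4.1694        20.8471
  6         5.00         4.0207        24.1240
  7         5.00         3.8772        27.1404
  8         5.00         3.7389        29.9109
  9         5.00         3.6055        32.4492
  10      105.00        73.0133       730.1326
  Σ                    110.7034       909.4708
P = 110.7034; D_Mac = 8.21538 half-year periods = 4.10769 yrs; D_mod = 3.96113 yrs.
DV01 ≈ 3.96113 × 110.7034 × 0.0001 = 0.043851.

C$0.044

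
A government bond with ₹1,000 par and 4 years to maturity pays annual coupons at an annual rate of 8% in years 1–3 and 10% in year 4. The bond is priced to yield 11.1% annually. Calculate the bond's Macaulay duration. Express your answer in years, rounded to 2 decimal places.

3.56 years

Periodic yield y = 0.111. Discount each cash flow and weight by its year:
  t   CF        PV=CF/(1+0.111)^t    t·PV
  1        80.00        72.0072        72.0072
  2        80.00        64.8130       129.6259
  3        80.00        58.3375       175.0125
  4     1,100.00       721.9988     2,887.9950
  Σ                    917.1564     3,264.6406
Price P = Σ PV = 917.1564.
Macaulay duration = Σ(t·PV) / P = 3,264.6406 / 917.1564 = 3.55952 years.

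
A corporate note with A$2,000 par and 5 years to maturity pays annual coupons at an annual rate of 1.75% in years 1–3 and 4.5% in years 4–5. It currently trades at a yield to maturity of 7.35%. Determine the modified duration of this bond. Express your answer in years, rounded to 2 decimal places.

Periodic yield y = 0.0735. First find Macaulay duration:
  t   CF        PV=CF/(1+0.0735)^t    t·PV
  1        35.00        32.6036        32.6036
  2        35.00        30.3713        60.7427
  3        35.00        28.2919        84.8757
  4        90.00        67.7695       271.0780
  5     2,090.00     1,466.0070     7,330.0350
  Σ                  1,625.0434     7,779.3350
P = 1,625.0434; Macaulay duration = 7,779.3350 / 1,625.0434 = 4.78716 years.
Modified duration = D_Mac / (1 + y) = 4.78716 / 1.0735 = 4.45939 years.

4.46 years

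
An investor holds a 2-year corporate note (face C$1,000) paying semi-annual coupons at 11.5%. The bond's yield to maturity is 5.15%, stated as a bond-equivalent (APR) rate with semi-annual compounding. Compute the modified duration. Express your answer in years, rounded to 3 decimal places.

Periodic yield y = 0.02575. First find Macaulay duration:
  t   CF        PV=CF/(1+0.02575)^t    t·PV
  1        57.50        56.0565        56.0565
  2        57.50        54.6493       109.2986
  3        57.50        53.2774       159.8323
  4     1,057.50       955.2439     3,820.9756
  Σ                  1,119.2272     4,146.1631
P = 1,119.2272; Macaulay duration = 4,146.1631 / 1,119.2272 = 3.70449 half-year periods = 1.85224 years.
Modified duration = D_Mac / (1 + y) = 1.85224 / 1.02575 = 1.80575 years.

1.806 years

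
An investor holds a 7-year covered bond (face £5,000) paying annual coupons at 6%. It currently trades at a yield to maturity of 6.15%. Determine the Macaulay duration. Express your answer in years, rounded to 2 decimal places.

5.91 years

Periodic yield y = 0.0615. Discount each cash flow and weight by its year:
  t   CF        PV=CF/(1+0.0615)^t    t·PV
  1       300.00       282.6189       282.6189
  2       300.00       266.2449       532.4898
  3       300.00       250.8195       752.4584
  4       300.00       236.2878       945.1511
  5       300.00       222.5980     1,112.9900
  6       300.00       209.7014     1,258.2082
  7     5,300.00     3,490.0840    24,430.5880
  Σ                  4,958.3544    29,314.5045
Price P = Σ PV = 4,958.3544.
Macaulay duration = Σ(t·PV) / P = 29,314.5045 / 4,958.3544 = 5.91214 years.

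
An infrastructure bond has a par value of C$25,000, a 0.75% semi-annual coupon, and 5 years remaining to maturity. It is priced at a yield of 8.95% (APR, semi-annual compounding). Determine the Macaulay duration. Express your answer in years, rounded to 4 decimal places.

4.8931 years

Periodic yield y = 0.04475. Discount each cash flow and weight by its period:
  t   CF        PV=CF/(1+0.04475)^t    t·PV
  1        93.75        89.7344        89.7344
  2        93.75        85.8908       171.7815
  3        93.75        82.2118       246.6354
  4        93.75        78.6904       314.7616
  5        93.75        75.3198       376.5992
  6        93.75        72.0936       432.5619
  7        93.75        69.0056       483.0395
  8        93.75        66.0499       528.3993
  9        93.75        63.2208       568.9870
  10   25,093.75    16,197.2680   161,972.6803
  Σ                 16,879.4852   165,185.1801
Price P = Σ PV = 16,879.4852.
Macaulay duration = Σ(t·PV) / P = 165,185.1801 / 16,879.4852 = 9.78615 half-year periods.
In years: 9.78615 / 2 = 4.89308 years.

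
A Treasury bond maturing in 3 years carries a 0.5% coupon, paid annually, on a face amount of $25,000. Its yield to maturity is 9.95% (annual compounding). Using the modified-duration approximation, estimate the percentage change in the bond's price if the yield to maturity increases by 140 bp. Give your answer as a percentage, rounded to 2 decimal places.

-3.80%

Periodic yield y = 0.0995. Modified duration first:
  t   CF        PV=CF/(1+0.0995)^t    t·PV
  1       125.00       113.6880       113.6880
  2       125.00       103.3998       206.7995
  3    25,125.00    18,902.5489    56,707.6466
  Σ                 19,119.6367    57,028.1342
P = 19,119.6367; D_Mac = 2.98270 yrs; D_mod = 2.98270/(1+0.0995) = 2.71278 yrs.
ΔP/P ≈ -D_mod · Δy = -2.71278 × (+0.014) = -0.037979 = -3.7979%.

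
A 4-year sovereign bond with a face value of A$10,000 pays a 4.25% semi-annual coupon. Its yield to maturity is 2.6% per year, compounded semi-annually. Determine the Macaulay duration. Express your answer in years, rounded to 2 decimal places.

3.73 years

Periodic yield y = 0.013. Discount each cash flow and weight by its period:
  t   CF        PV=CF/(1+0.013)^t    t·PV
  1       212.50       209.7730       209.7730
  2       212.50       207.0809       414.1618
  3       212.50       204.4234       613.2702
  4       212.50       201.8000       807.2000
  5       212.50       199.2103       996.0513
  6       212.50       196.6538     1,179.9226
  7       212.50       194.1301     1,358.9105
  8    10,212.50     9,209.9338    73,679.4701
  Σ                 10,623.0051    79,258.7594
Price P = Σ PV = 10,623.0051.
Macaulay duration = Σ(t·PV) / P = 79,258.7594 / 10,623.0051 = 7.46105 half-year periods.
In years: 7.46105 / 2 = 3.73052 years.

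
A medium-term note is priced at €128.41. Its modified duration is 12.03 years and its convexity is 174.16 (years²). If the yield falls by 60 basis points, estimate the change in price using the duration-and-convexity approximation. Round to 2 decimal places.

+€9.67

Duration effect: -D_mod·Δy = -12.03 × (-0.006) = +0.072180
Convexity effect: ½·C·(Δy)² = 0.5 × 174.16 × (-0.006)² = +0.00313488
ΔP/P ≈ +0.072180 + 0.00313488 = +0.07531488
ΔP ≈ 128.41 × (+0.07531488) = +9.6711837408.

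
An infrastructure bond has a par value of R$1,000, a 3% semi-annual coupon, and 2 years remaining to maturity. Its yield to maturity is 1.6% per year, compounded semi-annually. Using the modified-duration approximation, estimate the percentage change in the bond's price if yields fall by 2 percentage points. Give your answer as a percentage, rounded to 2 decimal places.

+3.88%

Periodic yield y = 0.008. Modified duration first:
  t   CF        PV=CF/(1+0.008)^t    t·PV
  1        15.00        14.8810        14.8810
  2        15.00        14.7628        29.5257
  3        15.00        14.6457        43.9371
  4     1,015.00       983.1594     3,932.6374
  Σ                  1,027.4488     4,020.9811
P = 1,027.4488; D_Mac = 3.91356 half-year periods = 1.95678 yrs; D_mod = 1.95678/(1+0.008) = 1.94125 yrs.
ΔP/P ≈ -D_mod · Δy = -1.94125 × (-0.02) = +0.038825 = +3.8825%.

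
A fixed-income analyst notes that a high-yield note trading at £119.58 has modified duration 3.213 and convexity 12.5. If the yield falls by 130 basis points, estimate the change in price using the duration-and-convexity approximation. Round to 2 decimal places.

+£5.12

Duration effect: -D_mod·Δy = -3.213 × (-0.013) = +0.041769
Convexity effect: ½·C·(Δy)² = 0.5 × 12.5 × (-0.013)² = +0.00105625
ΔP/P ≈ +0.041769 + 0.00105625 = +0.04282525
ΔP ≈ 119.58 × (+0.04282525) = +5.121043395.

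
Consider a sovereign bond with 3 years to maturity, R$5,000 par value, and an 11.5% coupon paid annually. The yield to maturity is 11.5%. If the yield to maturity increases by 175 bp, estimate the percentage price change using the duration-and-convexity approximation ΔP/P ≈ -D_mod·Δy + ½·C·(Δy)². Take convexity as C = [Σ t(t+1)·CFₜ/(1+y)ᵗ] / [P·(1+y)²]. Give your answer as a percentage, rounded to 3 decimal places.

With y = 0.115:
  t   CF        PV=CF/(1+0.115)^t    t·PV        t(t+1)·PV
  1       575.00       515.6951       515.6951       1,031.3901
  2       575.00       462.5068       925.0136       2,775.0407
  3     5,575.00     4,021.7981    12,065.3944      48,261.5778
  Σ                  5,000.0000    13,506.1031      52,068.0086
P = 5,000.0000; D_Mac = 2.70122 yrs; D_mod = 2.42262 yrs; C = 8.37628.
Duration effect: -2.42262 × (+0.0175) = -0.042396
Convexity effect: 0.5 × 8.37628 × (0.0175)² = +0.0012826
ΔP/P ≈ -0.042396 + 0.0012826 = -0.041113 = -4.1113%.

-4.111%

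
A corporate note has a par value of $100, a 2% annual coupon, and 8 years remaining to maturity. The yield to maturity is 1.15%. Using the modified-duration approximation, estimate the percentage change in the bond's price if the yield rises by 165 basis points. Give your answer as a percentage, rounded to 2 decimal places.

Periodic yield y = 0.0115. Modified duration first:
  t   CF        PV=CF/(1+0.0115)^t    t·PV
  1         2.00         1.9773         1.9773
  2         2.00         1.9548         3.9096
  3         2.00         1.9326         5.7977
  4         2.00         1.9106         7.6423
  5         2.00         1.8889         9.4443
  6         2.00         1.8674        11.2043
  7         2.00         1.8462        12.9231
  8       102.00        93.0836       744.6686
  Σ                    106.4612       797.5672
P = 106.4612; D_Mac = 7.49163 yrs; D_mod = 7.49163/(1+0.0115) = 7.40645 yrs.
ΔP/P ≈ -D_mod · Δy = -7.40645 × (+0.0165) = -0.122206 = -12.2206%.

-12.22%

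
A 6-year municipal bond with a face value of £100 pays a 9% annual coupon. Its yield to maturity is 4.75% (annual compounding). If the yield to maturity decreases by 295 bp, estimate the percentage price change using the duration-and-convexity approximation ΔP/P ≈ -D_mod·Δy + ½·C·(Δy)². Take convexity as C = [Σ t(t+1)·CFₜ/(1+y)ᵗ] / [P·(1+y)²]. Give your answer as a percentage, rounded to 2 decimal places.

With y = 0.0475:
  t   CF        PV=CF/(1+0.0475)^t    t·PV        t(t+1)·PV
  1         9.00         8.5919         8.5919          17.1838
  2         9.00         8.2023        16.4046          49.2137
  3         9.00         7.8303        23.4910          93.9640
  4         9.00         7.4753        29.9010         149.5052
  5         9.00         7.1363        35.6814         214.0886
  6       109.00        82.5092       495.0551       3,465.3859
  Σ                    121.7452       609.1251       3,989.3412
P = 121.7452; D_Mac = 5.00328 yrs; D_mod = 4.77640 yrs; C = 29.86353.
Duration effect: -4.77640 × (-0.0295) = +0.140904
Convexity effect: 0.5 × 29.86353 × (-0.0295)² = +0.0129944
ΔP/P ≈ +0.140904 + 0.0129944 = +0.153898 = +15.3898%.

+15.39%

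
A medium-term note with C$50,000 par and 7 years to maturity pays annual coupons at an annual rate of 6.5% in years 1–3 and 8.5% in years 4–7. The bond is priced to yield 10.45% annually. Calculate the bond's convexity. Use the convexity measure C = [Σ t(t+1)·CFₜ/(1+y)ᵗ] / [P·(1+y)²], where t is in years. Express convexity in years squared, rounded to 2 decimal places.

34.41

With y = 0.1045:
  t   CF        PV=CF/(1+0.1045)^t    t·PV        t(t+1)·PV
  1     3,250.00     2,942.5079     2,942.5079       5,885.0158
  2     3,250.00     2,664.1086     5,328.2172      15,984.6515
  3     3,250.00     2,412.0494     7,236.1482      28,944.5929
  4     4,250.00     2,855.7886    11,423.1542      57,115.7712
  5     4,250.00     2,585.5940    12,927.9699      77,567.8196
  6     4,250.00     2,340.9633    14,045.7799      98,320.4594
  7    54,250.00    27,054.5118   189,381.5824   1,515,052.6594
  Σ                 42,855.5235   243,285.3598   1,798,870.9698
P = 42,855.5235.
Convexity = Σ t(t+1)·PV / [P·(1+y)²] = 1,798,870.9698 / (42,855.5235 × 1.219920) = 34.40819.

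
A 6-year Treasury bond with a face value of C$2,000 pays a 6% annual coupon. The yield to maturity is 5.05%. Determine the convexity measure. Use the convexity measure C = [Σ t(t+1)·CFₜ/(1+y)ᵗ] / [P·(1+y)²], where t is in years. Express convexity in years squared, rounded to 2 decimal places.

31.63

With y = 0.0505:
  t   CF        PV=CF/(1+0.0505)^t    t·PV        t(t+1)·PV
  1       120.00       114.2313       114.2313         228.4626
  2       120.00       108.7400       217.4799         652.4397
  3       120.00       103.5126       310.5377       1,242.1508
  4       120.00        98.5365       394.1459       1,970.7295
  5       120.00        93.7996       468.9980       2,813.9878
  6     2,120.00     1,577.4642     9,464.7854      66,253.4977
  Σ                  2,096.2841    10,970.1782      73,161.2682
P = 2,096.2841.
Convexity = Σ t(t+1)·PV / [P·(1+y)²] = 73,161.2682 / (2,096.2841 × 1.103550) = 31.62561.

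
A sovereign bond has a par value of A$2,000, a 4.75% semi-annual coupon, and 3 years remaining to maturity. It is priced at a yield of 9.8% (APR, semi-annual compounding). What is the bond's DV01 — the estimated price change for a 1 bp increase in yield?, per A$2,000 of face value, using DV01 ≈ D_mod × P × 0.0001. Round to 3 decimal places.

A$0.468

Periodic yield y = 0.049.
  t   CF        PV=CF/(1+0.049)^t    t·PV
  1        47.50        45.2812        45.2812
  2        47.50        43.1661        86.3322
  3        47.50        41.1497       123.4492
  4        47.50        39.2276       156.9104
  5        47.50        37.3952       186.9761
  6     2,047.50     1,536.6359     9,219.8155
  Σ                  1,742.8558     9,818.7646
P = 1,742.8558; D_Mac = 5.63372 half-year periods = 2.81686 yrs; D_mod = 2.68528 yrs.
DV01 ≈ 2.68528 × 1,742.8558 × 0.0001 = 0.468006.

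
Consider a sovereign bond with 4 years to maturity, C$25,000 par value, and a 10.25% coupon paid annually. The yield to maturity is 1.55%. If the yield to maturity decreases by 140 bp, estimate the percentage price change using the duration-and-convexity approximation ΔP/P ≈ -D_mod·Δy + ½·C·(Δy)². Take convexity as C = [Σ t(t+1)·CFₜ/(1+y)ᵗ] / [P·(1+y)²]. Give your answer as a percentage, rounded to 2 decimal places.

With y = 0.0155:
  t   CF        PV=CF/(1+0.0155)^t    t·PV        t(t+1)·PV
  1     2,562.50     2,523.3875     2,523.3875       5,046.7750
  2     2,562.50     2,484.8720     4,969.7440      14,909.2319
  3     2,562.50     2,446.9443     7,340.8330      29,363.3321
  4    27,562.50    25,917.8455   103,671.3818     518,356.9090
  Σ                 33,373.0493   118,505.3463     567,676.2480
P = 33,373.0493; D_Mac = 3.55093 yrs; D_mod = 3.49673 yrs; C = 16.49472.
Duration effect: -3.49673 × (-0.014) = +0.048954
Convexity effect: 0.5 × 16.49472 × (-0.014)² = +0.0016165
ΔP/P ≈ +0.048954 + 0.0016165 = +0.050571 = +5.0571%.

+5.06%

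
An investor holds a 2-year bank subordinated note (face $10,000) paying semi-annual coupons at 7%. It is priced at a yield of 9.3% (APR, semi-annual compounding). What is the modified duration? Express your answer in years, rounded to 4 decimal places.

Periodic yield y = 0.0465. First find Macaulay duration:
  t   CF        PV=CF/(1+0.0465)^t    t·PV
  1       350.00       334.4482       334.4482
  2       350.00       319.5873       639.1747
  3       350.00       305.3869       916.1606
  4    10,350.00     8,629.4560    34,517.8240
  Σ                  9,588.8784    36,407.6075
P = 9,588.8784; Macaulay duration = 36,407.6075 / 9,588.8784 = 3.79686 half-year periods = 1.89843 years.
Modified duration = D_Mac / (1 + y) = 1.89843 / 1.0465 = 1.81407 years.

1.8141 years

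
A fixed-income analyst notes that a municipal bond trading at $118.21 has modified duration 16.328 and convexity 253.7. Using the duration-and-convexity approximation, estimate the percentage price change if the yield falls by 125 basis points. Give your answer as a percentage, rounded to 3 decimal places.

+22.392%

Duration effect: -D_mod·Δy = -16.328 × (-0.0125) = +0.204100
Convexity effect: ½·C·(Δy)² = 0.5 × 253.7 × (-0.0125)² = +0.0198203125
ΔP/P ≈ +0.204100 + 0.0198203125 = +0.2239203125
= +22.39203125%.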